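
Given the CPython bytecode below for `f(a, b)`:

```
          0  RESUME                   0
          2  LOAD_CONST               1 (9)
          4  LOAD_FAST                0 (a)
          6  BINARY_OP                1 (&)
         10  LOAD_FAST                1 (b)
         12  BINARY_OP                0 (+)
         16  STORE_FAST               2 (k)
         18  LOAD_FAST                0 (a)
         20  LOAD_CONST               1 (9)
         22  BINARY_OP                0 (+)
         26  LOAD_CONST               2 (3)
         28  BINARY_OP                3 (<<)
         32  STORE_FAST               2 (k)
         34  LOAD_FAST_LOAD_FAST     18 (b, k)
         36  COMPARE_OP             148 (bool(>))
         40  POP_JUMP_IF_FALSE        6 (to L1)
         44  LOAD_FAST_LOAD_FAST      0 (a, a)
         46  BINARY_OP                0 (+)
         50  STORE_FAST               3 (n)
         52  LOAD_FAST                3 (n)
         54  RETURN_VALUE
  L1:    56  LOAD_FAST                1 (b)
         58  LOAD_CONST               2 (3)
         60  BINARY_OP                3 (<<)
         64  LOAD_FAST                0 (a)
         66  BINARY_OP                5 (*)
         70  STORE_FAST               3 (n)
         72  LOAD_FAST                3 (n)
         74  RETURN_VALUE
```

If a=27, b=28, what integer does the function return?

LOAD_CONST → push 9. Stack: [9]
LOAD_FAST a → push 27. Stack: [9, 27]
BINARY_OP & → 9 & 27 = 9. Stack: [9]
LOAD_FAST b → push 28. Stack: [9, 28]
BINARY_OP + → 9 + 28 = 37. Stack: [37]
STORE_FAST k → k=37. Stack: []
LOAD_FAST a → push 27. Stack: [27]
LOAD_CONST → push 9. Stack: [27, 9]
BINARY_OP + → 27 + 9 = 36. Stack: [36]
LOAD_CONST → push 3. Stack: [36, 3]
BINARY_OP << → 36 << 3 = 288. Stack: [288]
STORE_FAST k → k=288. Stack: []
LOAD_FAST_LOAD_FAST b,k → push 28,288. Stack: [28, 288]
COMPARE_OP bool(>) → 28 vs 288 = False. Stack: [False]
POP_JUMP_IF_FALSE → pop False; jump. Stack: []
LOAD_FAST b → push 28. Stack: [28]
LOAD_CONST → push 3. Stack: [28, 3]
BINARY_OP << → 28 << 3 = 224. Stack: [224]
LOAD_FAST a → push 27. Stack: [224, 27]
BINARY_OP * → 224 * 27 = 6048. Stack: [6048]
STORE_FAST n → n=6048. Stack: []
LOAD_FAST n → push 6048. Stack: [6048]
RETURN_VALUE → return 6048.

6048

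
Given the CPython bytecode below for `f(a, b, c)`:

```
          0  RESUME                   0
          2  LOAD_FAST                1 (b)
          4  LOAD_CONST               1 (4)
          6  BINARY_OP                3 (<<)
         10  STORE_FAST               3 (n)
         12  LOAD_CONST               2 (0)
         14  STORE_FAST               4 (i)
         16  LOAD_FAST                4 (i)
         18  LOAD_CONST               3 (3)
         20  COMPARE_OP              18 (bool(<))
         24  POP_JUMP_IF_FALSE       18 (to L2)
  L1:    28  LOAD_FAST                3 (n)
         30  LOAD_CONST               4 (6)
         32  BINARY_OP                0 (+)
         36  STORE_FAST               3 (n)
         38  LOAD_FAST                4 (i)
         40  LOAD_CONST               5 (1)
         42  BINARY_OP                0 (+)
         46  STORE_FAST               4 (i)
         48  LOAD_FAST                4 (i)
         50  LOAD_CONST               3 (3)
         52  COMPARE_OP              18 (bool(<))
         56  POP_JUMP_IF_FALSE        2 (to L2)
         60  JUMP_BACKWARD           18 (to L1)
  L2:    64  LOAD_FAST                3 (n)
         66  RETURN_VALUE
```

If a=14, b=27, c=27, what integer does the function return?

450

LOAD_FAST b → push 27. Stack: [27]
LOAD_CONST → push 4. Stack: [27, 4]
BINARY_OP << → 27 << 4 = 432. Stack: [432]
STORE_FAST n → n=432. Stack: []
LOAD_CONST → push 0. Stack: [0]
STORE_FAST i → i=0. Stack: []
LOAD_FAST i → push 0. Stack: [0]
LOAD_CONST → push 3. Stack: [0, 3]
COMPARE_OP bool(<) → 0 vs 3 = True. Stack: [True]
POP_JUMP_IF_FALSE → pop True; no jump. Stack: []
LOAD_FAST n → push 432. Stack: [432]
LOAD_CONST → push 6. Stack: [432, 6]
BINARY_OP + → 432 + 6 = 438. Stack: [438]
STORE_FAST n → n=438. Stack: []
LOAD_FAST i → push 0. Stack: [0]
LOAD_CONST → push 1. Stack: [0, 1]
BINARY_OP + → 0 + 1 = 1. Stack: [1]
STORE_FAST i → i=1. Stack: []
LOAD_FAST i → push 1. Stack: [1]
LOAD_CONST → push 3. Stack: [1, 3]
COMPARE_OP bool(<) → 1 vs 3 = True. Stack: [True]
POP_JUMP_IF_FALSE → pop True; no jump. Stack: []
LOAD_FAST n → push 438. Stack: [438]
LOAD_CONST → push 6. Stack: [438, 6]
BINARY_OP + → 438 + 6 = 444. Stack: [444]
STORE_FAST n → n=444. Stack: []
LOAD_FAST i → push 1. Stack: [1]
LOAD_CONST → push 1. Stack: [1, 1]
BINARY_OP + → 1 + 1 = 2. Stack: [2]
STORE_FAST i → i=2. Stack: []
LOAD_FAST i → push 2. Stack: [2]
LOAD_CONST → push 3. Stack: [2, 3]
COMPARE_OP bool(<) → 2 vs 3 = True. Stack: [True]
POP_JUMP_IF_FALSE → pop True; no jump. Stack: []
LOAD_FAST n → push 444. Stack: [444]
LOAD_CONST → push 6. Stack: [444, 6]
BINARY_OP + → 444 + 6 = 450. Stack: [450]
STORE_FAST n → n=450. Stack: []
LOAD_FAST i → push 2. Stack: [2]
LOAD_CONST → push 1. Stack: [2, 1]
BINARY_OP + → 2 + 1 = 3. Stack: [3]
STORE_FAST i → i=3. Stack: []
LOAD_FAST i → push 3. Stack: [3]
LOAD_CONST → push 3. Stack: [3, 3]
COMPARE_OP bool(<) → 3 vs 3 = False. Stack: [False]
POP_JUMP_IF_FALSE → pop False; jump. Stack: []
LOAD_FAST n → push 450. Stack: [450]
RETURN_VALUE → return 450.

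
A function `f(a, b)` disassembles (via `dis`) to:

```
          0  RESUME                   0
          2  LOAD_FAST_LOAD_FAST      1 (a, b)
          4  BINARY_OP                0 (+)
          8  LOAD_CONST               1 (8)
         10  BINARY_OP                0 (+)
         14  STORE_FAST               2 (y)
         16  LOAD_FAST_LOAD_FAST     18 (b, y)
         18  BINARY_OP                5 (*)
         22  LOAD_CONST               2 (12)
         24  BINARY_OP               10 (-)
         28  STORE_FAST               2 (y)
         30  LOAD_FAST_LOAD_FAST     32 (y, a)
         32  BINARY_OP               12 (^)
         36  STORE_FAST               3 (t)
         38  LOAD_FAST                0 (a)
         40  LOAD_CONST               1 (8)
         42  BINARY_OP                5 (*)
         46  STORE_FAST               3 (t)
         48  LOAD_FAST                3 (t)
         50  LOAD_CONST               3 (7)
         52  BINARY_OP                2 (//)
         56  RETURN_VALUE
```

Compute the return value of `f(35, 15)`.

LOAD_FAST_LOAD_FAST a,b → push 35,15. Stack: [35, 15]
BINARY_OP + → 35 + 15 = 50. Stack: [50]
LOAD_CONST → push 8. Stack: [50, 8]
BINARY_OP + → 50 + 8 = 58. Stack: [58]
STORE_FAST y → y=58. Stack: []
LOAD_FAST_LOAD_FAST b,y → push 15,58. Stack: [15, 58]
BINARY_OP * → 15 * 58 = 870. Stack: [870]
LOAD_CONST → push 12. Stack: [870, 12]
BINARY_OP - → 870 - 12 = 858. Stack: [858]
STORE_FAST y → y=858. Stack: []
LOAD_FAST_LOAD_FAST y,a → push 858,35. Stack: [858, 35]
BINARY_OP ^ → 858 ^ 35 = 889. Stack: [889]
STORE_FAST t → t=889. Stack: []
LOAD_FAST a → push 35. Stack: [35]
LOAD_CONST → push 8. Stack: [35, 8]
BINARY_OP * → 35 * 8 = 280. Stack: [280]
STORE_FAST t → t=280. Stack: []
LOAD_FAST t → push 280. Stack: [280]
LOAD_CONST → push 7. Stack: [280, 7]
BINARY_OP // → 280 // 7 = 40. Stack: [40]
RETURN_VALUE → return 40.

40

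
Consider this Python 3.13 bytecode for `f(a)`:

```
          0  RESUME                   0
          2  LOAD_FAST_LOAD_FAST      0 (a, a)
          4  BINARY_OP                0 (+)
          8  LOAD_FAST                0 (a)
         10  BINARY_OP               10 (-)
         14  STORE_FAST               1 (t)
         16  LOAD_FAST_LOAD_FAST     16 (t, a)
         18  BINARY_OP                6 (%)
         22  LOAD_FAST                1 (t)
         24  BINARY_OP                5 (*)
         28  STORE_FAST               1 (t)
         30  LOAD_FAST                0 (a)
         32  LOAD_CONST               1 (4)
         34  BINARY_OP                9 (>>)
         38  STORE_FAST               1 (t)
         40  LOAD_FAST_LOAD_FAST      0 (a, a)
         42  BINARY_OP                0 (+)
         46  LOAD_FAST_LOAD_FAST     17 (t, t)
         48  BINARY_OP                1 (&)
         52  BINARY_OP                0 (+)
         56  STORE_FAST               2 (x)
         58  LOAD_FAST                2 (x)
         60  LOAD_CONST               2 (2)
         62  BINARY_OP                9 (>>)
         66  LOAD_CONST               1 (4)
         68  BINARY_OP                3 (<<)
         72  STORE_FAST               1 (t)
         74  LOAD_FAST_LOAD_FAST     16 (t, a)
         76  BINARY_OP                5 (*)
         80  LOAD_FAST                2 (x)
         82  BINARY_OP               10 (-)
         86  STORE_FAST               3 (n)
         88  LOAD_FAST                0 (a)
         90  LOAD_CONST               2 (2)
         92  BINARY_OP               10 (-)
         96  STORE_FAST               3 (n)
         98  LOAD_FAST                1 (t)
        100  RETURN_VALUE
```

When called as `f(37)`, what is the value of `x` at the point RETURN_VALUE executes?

LOAD_FAST_LOAD_FAST a,a → push 37,37. Stack: [37, 37]
BINARY_OP + → 37 + 37 = 74. Stack: [74]
LOAD_FAST a → push 37. Stack: [74, 37]
BINARY_OP - → 74 - 37 = 37. Stack: [37]
STORE_FAST t → t=37. Stack: []
LOAD_FAST_LOAD_FAST t,a → push 37,37. Stack: [37, 37]
BINARY_OP % → 37 % 37 = 0. Stack: [0]
LOAD_FAST t → push 37. Stack: [0, 37]
BINARY_OP * → 0 * 37 = 0. Stack: [0]
STORE_FAST t → t=0. Stack: []
LOAD_FAST a → push 37. Stack: [37]
LOAD_CONST → push 4. Stack: [37, 4]
BINARY_OP >> → 37 >> 4 = 2. Stack: [2]
STORE_FAST t → t=2. Stack: []
LOAD_FAST_LOAD_FAST a,a → push 37,37. Stack: [37, 37]
BINARY_OP + → 37 + 37 = 74. Stack: [74]
LOAD_FAST_LOAD_FAST t,t → push 2,2. Stack: [74, 2, 2]
BINARY_OP & → 2 & 2 = 2. Stack: [74, 2]
BINARY_OP + → 74 + 2 = 76. Stack: [76]
STORE_FAST x → x=76. Stack: []
LOAD_FAST x → push 76. Stack: [76]
LOAD_CONST → push 2. Stack: [76, 2]
BINARY_OP >> → 76 >> 2 = 19. Stack: [19]
LOAD_CONST → push 4. Stack: [19, 4]
BINARY_OP << → 19 << 4 = 304. Stack: [304]
STORE_FAST t → t=304. Stack: []
LOAD_FAST_LOAD_FAST t,a → push 304,37. Stack: [304, 37]
BINARY_OP * → 304 * 37 = 11248. Stack: [11248]
LOAD_FAST x → push 76. Stack: [11248, 76]
BINARY_OP - → 11248 - 76 = 11172. Stack: [11172]
STORE_FAST n → n=11172. Stack: []
LOAD_FAST a → push 37. Stack: [37]
LOAD_CONST → push 2. Stack: [37, 2]
BINARY_OP - → 37 - 2 = 35. Stack: [35]
STORE_FAST n → n=35. Stack: []
LOAD_FAST t → push 304. Stack: [304]
RETURN_VALUE → return 304.

76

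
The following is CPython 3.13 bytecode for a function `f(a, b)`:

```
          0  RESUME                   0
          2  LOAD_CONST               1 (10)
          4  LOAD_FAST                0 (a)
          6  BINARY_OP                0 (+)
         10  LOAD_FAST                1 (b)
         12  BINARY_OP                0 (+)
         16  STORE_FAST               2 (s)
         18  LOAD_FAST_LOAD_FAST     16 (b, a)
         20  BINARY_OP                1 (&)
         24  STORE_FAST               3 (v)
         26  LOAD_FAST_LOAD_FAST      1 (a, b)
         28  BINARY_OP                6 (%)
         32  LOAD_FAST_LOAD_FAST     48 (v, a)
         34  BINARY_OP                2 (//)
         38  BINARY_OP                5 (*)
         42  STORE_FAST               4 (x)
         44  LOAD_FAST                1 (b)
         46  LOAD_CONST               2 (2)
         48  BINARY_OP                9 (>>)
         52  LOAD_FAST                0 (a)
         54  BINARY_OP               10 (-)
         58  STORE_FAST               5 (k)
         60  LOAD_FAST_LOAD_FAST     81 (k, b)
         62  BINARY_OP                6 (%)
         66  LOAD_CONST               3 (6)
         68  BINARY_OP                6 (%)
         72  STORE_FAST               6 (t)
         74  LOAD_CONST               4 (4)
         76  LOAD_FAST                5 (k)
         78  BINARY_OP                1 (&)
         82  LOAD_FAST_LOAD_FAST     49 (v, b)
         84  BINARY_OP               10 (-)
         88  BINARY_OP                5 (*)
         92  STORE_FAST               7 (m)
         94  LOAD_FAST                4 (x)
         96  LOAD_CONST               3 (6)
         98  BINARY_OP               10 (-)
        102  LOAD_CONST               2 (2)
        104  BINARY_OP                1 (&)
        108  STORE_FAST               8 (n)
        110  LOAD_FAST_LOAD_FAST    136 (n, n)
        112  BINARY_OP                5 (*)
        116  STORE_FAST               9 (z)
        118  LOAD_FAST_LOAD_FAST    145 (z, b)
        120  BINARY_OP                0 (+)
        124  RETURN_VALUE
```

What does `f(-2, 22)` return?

26

LOAD_CONST → push 10. Stack: [10]
LOAD_FAST a → push -2. Stack: [10, -2]
BINARY_OP + → 10 + -2 = 8. Stack: [8]
LOAD_FAST b → push 22. Stack: [8, 22]
BINARY_OP + → 8 + 22 = 30. Stack: [30]
STORE_FAST s → s=30. Stack: []
LOAD_FAST_LOAD_FAST b,a → push 22,-2. Stack: [22, -2]
BINARY_OP & → 22 & -2 = 22. Stack: [22]
STORE_FAST v → v=22. Stack: []
LOAD_FAST_LOAD_FAST a,b → push -2,22. Stack: [-2, 22]
BINARY_OP % → -2 % 22 = 20. Stack: [20]
LOAD_FAST_LOAD_FAST v,a → push 22,-2. Stack: [20, 22, -2]
BINARY_OP // → 22 // -2 = -11. Stack: [20, -11]
BINARY_OP * → 20 * -11 = -220. Stack: [-220]
STORE_FAST x → x=-220. Stack: []
LOAD_FAST b → push 22. Stack: [22]
LOAD_CONST → push 2. Stack: [22, 2]
BINARY_OP >> → 22 >> 2 = 5. Stack: [5]
LOAD_FAST a → push -2. Stack: [5, -2]
BINARY_OP - → 5 - -2 = 7. Stack: [7]
STORE_FAST k → k=7. Stack: []
LOAD_FAST_LOAD_FAST k,b → push 7,22. Stack: [7, 22]
BINARY_OP % → 7 % 22 = 7. Stack: [7]
LOAD_CONST → push 6. Stack: [7, 6]
BINARY_OP % → 7 % 6 = 1. Stack: [1]
STORE_FAST t → t=1. Stack: []
LOAD_CONST → push 4. Stack: [4]
LOAD_FAST k → push 7. Stack: [4, 7]
BINARY_OP & → 4 & 7 = 4. Stack: [4]
LOAD_FAST_LOAD_FAST v,b → push 22,22. Stack: [4, 22, 22]
BINARY_OP - → 22 - 22 = 0. Stack: [4, 0]
BINARY_OP * → 4 * 0 = 0. Stack: [0]
STORE_FAST m → m=0. Stack: []
LOAD_FAST x → push -220. Stack: [-220]
LOAD_CONST → push 6. Stack: [-220, 6]
BINARY_OP - → -220 - 6 = -226. Stack: [-226]
LOAD_CONST → push 2. Stack: [-226, 2]
BINARY_OP & → -226 & 2 = 2. Stack: [2]
STORE_FAST n → n=2. Stack: []
LOAD_FAST_LOAD_FAST n,n → push 2,2. Stack: [2, 2]
BINARY_OP * → 2 * 2 = 4. Stack: [4]
STORE_FAST z → z=4. Stack: []
LOAD_FAST_LOAD_FAST z,b → push 4,22. Stack: [4, 22]
BINARY_OP + → 4 + 22 = 26. Stack: [26]
RETURN_VALUE → return 26.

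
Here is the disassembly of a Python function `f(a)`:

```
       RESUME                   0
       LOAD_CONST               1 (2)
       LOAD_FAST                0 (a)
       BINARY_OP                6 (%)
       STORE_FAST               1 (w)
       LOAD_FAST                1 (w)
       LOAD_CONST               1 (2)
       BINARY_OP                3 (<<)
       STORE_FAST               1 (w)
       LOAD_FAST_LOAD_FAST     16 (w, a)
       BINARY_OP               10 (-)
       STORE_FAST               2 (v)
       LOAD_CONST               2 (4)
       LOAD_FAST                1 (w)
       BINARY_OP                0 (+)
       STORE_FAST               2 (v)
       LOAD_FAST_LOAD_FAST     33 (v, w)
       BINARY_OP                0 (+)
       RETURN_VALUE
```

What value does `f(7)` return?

LOAD_CONST → push 2. Stack: [2]
LOAD_FAST a → push 7. Stack: [2, 7]
BINARY_OP % → 2 % 7 = 2. Stack: [2]
STORE_FAST w → w=2. Stack: []
LOAD_FAST w → push 2. Stack: [2]
LOAD_CONST → push 2. Stack: [2, 2]
BINARY_OP << → 2 << 2 = 8. Stack: [8]
STORE_FAST w → w=8. Stack: []
LOAD_FAST_LOAD_FAST w,a → push 8,7. Stack: [8, 7]
BINARY_OP - → 8 - 7 = 1. Stack: [1]
STORE_FAST v → v=1. Stack: []
LOAD_CONST → push 4. Stack: [4]
LOAD_FAST w → push 8. Stack: [4, 8]
BINARY_OP + → 4 + 8 = 12. Stack: [12]
STORE_FAST v → v=12. Stack: []
LOAD_FAST_LOAD_FAST v,w → push 12,8. Stack: [12, 8]
BINARY_OP + → 12 + 8 = 20. Stack: [20]
RETURN_VALUE → return 20.

20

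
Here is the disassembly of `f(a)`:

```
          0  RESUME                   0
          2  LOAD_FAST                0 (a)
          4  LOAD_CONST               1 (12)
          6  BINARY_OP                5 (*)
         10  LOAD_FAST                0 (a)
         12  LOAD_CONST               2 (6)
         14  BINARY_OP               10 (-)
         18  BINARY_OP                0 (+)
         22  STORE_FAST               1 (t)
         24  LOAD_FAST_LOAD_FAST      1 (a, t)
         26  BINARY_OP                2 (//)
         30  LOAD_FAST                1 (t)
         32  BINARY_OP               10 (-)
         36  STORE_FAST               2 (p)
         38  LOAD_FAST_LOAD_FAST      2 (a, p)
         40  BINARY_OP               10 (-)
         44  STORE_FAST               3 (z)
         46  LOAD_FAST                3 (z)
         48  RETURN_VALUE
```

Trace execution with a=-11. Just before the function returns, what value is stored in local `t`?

-149

LOAD_FAST a → push -11. Stack: [-11]
LOAD_CONST → push 12. Stack: [-11, 12]
BINARY_OP * → -11 * 12 = -132. Stack: [-132]
LOAD_FAST a → push -11. Stack: [-132, -11]
LOAD_CONST → push 6. Stack: [-132, -11, 6]
BINARY_OP - → -11 - 6 = -17. Stack: [-132, -17]
BINARY_OP + → -132 + -17 = -149. Stack: [-149]
STORE_FAST t → t=-149. Stack: []
LOAD_FAST_LOAD_FAST a,t → push -11,-149. Stack: [-11, -149]
BINARY_OP // → -11 // -149 = 0. Stack: [0]
LOAD_FAST t → push -149. Stack: [0, -149]
BINARY_OP - → 0 - -149 = 149. Stack: [149]
STORE_FAST p → p=149. Stack: []
LOAD_FAST_LOAD_FAST a,p → push -11,149. Stack: [-11, 149]
BINARY_OP - → -11 - 149 = -160. Stack: [-160]
STORE_FAST z → z=-160. Stack: []
LOAD_FAST z → push -160. Stack: [-160]
RETURN_VALUE → return -160.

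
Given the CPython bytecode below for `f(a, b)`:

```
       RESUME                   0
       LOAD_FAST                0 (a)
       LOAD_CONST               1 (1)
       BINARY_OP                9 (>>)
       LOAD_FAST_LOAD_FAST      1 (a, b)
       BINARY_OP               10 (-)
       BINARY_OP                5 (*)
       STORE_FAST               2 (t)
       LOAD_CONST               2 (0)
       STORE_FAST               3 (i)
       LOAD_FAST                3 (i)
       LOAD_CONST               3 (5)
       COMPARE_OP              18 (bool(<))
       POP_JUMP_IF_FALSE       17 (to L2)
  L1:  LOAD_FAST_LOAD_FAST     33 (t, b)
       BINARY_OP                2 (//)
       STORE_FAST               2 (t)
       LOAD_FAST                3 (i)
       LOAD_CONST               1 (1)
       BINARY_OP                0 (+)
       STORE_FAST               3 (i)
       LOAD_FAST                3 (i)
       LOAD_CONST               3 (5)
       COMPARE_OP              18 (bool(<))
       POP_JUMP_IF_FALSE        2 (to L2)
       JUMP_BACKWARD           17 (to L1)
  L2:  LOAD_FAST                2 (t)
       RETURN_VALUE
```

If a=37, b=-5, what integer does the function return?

-1

LOAD_FAST a → push 37
LOAD_CONST → push 1
BINARY_OP >> → 37 >> 1 = 18
LOAD_FAST_LOAD_FAST a,b → push 37,-5
BINARY_OP - → 37 - -5 = 42
BINARY_OP * → 18 * 42 = 756
STORE_FAST t → t=756
LOAD_CONST → push 0
STORE_FAST i → i=0
LOAD_FAST i → push 0
LOAD_CONST → push 5
COMPARE_OP bool(<) → 0 vs 5 = True
POP_JUMP_IF_FALSE → pop True; no jump
LOAD_FAST_LOAD_FAST t,b → push 756,-5
BINARY_OP // → 756 // -5 = -152
STORE_FAST t → t=-152
LOAD_FAST i → push 0
LOAD_CONST → push 1
BINARY_OP + → 0 + 1 = 1
STORE_FAST i → i=1
LOAD_FAST i → push 1
LOAD_CONST → push 5
COMPARE_OP bool(<) → 1 vs 5 = True
POP_JUMP_IF_FALSE → pop True; no jump
LOAD_FAST_LOAD_FAST t,b → push -152,-5
BINARY_OP // → -152 // -5 = 30
STORE_FAST t → t=30
LOAD_FAST i → push 1
LOAD_CONST → push 1
BINARY_OP + → 1 + 1 = 2
STORE_FAST i → i=2
LOAD_FAST i → push 2
LOAD_CONST → push 5
COMPARE_OP bool(<) → 2 vs 5 = True
POP_JUMP_IF_FALSE → pop True; no jump
LOAD_FAST_LOAD_FAST t,b → push 30,-5
BINARY_OP // → 30 // -5 = -6
STORE_FAST t → t=-6
LOAD_FAST i → push 2
LOAD_CONST → push 1
BINARY_OP + → 2 + 1 = 3
STORE_FAST i → i=3
LOAD_FAST i → push 3
LOAD_CONST → push 5
COMPARE_OP bool(<) → 3 vs 5 = True
POP_JUMP_IF_FALSE → pop True; no jump
LOAD_FAST_LOAD_FAST t,b → push -6,-5
BINARY_OP // → -6 // -5 = 1
STORE_FAST t → t=1
LOAD_FAST i → push 3
LOAD_CONST → push 1
BINARY_OP + → 3 + 1 = 4
STORE_FAST i → i=4
LOAD_FAST i → push 4
LOAD_CONST → push 5
COMPARE_OP bool(<) → 4 vs 5 = True
POP_JUMP_IF_FALSE → pop True; no jump
LOAD_FAST_LOAD_FAST t,b → push 1,-5
BINARY_OP // → 1 // -5 = -1
STORE_FAST t → t=-1
LOAD_FAST i → push 4
LOAD_CONST → push 1
BINARY_OP + → 4 + 1 = 5
STORE_FAST i → i=5
LOAD_FAST i → push 5
LOAD_CONST → push 5
COMPARE_OP bool(<) → 5 vs 5 = False
POP_JUMP_IF_FALSE → pop False; jump
LOAD_FAST t → push -1
RETURN_VALUE → return -1.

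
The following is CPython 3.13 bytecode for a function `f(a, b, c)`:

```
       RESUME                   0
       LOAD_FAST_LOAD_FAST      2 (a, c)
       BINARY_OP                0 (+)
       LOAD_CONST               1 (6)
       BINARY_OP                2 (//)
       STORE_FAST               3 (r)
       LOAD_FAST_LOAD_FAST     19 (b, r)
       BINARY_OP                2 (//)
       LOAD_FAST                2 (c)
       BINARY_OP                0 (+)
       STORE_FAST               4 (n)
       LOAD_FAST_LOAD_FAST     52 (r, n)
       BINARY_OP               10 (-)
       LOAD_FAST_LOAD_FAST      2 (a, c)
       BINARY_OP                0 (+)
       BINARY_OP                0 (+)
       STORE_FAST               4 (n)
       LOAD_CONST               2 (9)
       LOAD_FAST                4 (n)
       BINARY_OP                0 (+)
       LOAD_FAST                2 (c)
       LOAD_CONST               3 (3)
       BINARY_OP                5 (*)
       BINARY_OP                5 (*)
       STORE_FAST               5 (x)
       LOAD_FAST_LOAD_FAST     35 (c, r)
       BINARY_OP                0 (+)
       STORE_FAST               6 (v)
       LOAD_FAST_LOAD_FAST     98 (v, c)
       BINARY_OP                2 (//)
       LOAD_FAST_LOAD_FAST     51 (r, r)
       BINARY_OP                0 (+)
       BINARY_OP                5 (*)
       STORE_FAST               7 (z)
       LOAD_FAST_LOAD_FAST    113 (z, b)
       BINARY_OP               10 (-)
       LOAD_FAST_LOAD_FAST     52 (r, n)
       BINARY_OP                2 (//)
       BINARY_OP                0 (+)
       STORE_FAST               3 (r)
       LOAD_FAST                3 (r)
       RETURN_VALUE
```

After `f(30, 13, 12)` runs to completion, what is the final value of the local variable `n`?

36

LOAD_FAST_LOAD_FAST a,c → push 30,12. Stack: [30, 12]
BINARY_OP + → 30 + 12 = 42. Stack: [42]
LOAD_CONST → push 6. Stack: [42, 6]
BINARY_OP // → 42 // 6 = 7. Stack: [7]
STORE_FAST r → r=7. Stack: []
LOAD_FAST_LOAD_FAST b,r → push 13,7. Stack: [13, 7]
BINARY_OP // → 13 // 7 = 1. Stack: [1]
LOAD_FAST c → push 12. Stack: [1, 12]
BINARY_OP + → 1 + 12 = 13. Stack: [13]
STORE_FAST n → n=13. Stack: []
LOAD_FAST_LOAD_FAST r,n → push 7,13. Stack: [7, 13]
BINARY_OP - → 7 - 13 = -6. Stack: [-6]
LOAD_FAST_LOAD_FAST a,c → push 30,12. Stack: [-6, 30, 12]
BINARY_OP + → 30 + 12 = 42. Stack: [-6, 42]
BINARY_OP + → -6 + 42 = 36. Stack: [36]
STORE_FAST n → n=36. Stack: []
LOAD_CONST → push 9. Stack: [9]
LOAD_FAST n → push 36. Stack: [9, 36]
BINARY_OP + → 9 + 36 = 45. Stack: [45]
LOAD_FAST c → push 12. Stack: [45, 12]
LOAD_CONST → push 3. Stack: [45, 12, 3]
BINARY_OP * → 12 * 3 = 36. Stack: [45, 36]
BINARY_OP * → 45 * 36 = 1620. Stack: [1620]
STORE_FAST x → x=1620. Stack: []
LOAD_FAST_LOAD_FAST c,r → push 12,7. Stack: [12, 7]
BINARY_OP + → 12 + 7 = 19. Stack: [19]
STORE_FAST v → v=19. Stack: []
LOAD_FAST_LOAD_FAST v,c → push 19,12. Stack: [19, 12]
BINARY_OP // → 19 // 12 = 1. Stack: [1]
LOAD_FAST_LOAD_FAST r,r → push 7,7. Stack: [1, 7, 7]
BINARY_OP + → 7 + 7 = 14. Stack: [1, 14]
BINARY_OP * → 1 * 14 = 14. Stack: [14]
STORE_FAST z → z=14. Stack: []
LOAD_FAST_LOAD_FAST z,b → push 14,13. Stack: [14, 13]
BINARY_OP - → 14 - 13 = 1. Stack: [1]
LOAD_FAST_LOAD_FAST r,n → push 7,36. Stack: [1, 7, 36]
BINARY_OP // → 7 // 36 = 0. Stack: [1, 0]
BINARY_OP + → 1 + 0 = 1. Stack: [1]
STORE_FAST r → r=1. Stack: []
LOAD_FAST r → push 1. Stack: [1]
RETURN_VALUE → return 1.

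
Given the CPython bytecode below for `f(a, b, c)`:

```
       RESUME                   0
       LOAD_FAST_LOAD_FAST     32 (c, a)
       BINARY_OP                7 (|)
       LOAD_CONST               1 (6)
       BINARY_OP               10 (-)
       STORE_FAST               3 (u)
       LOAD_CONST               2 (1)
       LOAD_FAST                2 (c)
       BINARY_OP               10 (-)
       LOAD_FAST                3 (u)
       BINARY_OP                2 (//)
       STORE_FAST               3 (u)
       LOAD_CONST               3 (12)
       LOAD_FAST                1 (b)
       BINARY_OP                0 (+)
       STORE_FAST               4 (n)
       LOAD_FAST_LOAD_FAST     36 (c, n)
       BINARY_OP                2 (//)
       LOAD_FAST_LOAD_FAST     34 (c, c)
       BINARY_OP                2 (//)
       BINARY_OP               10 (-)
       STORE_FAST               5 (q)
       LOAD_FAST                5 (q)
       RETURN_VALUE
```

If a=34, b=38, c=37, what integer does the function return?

-1

LOAD_FAST_LOAD_FAST c,a → push 37,34. Stack: [37, 34]
BINARY_OP | → 37 | 34 = 39. Stack: [39]
LOAD_CONST → push 6. Stack: [39, 6]
BINARY_OP - → 39 - 6 = 33. Stack: [33]
STORE_FAST u → u=33. Stack: []
LOAD_CONST → push 1. Stack: [1]
LOAD_FAST c → push 37. Stack: [1, 37]
BINARY_OP - → 1 - 37 = -36. Stack: [-36]
LOAD_FAST u → push 33. Stack: [-36, 33]
BINARY_OP // → -36 // 33 = -2. Stack: [-2]
STORE_FAST u → u=-2. Stack: []
LOAD_CONST → push 12. Stack: [12]
LOAD_FAST b → push 38. Stack: [12, 38]
BINARY_OP + → 12 + 38 = 50. Stack: [50]
STORE_FAST n → n=50. Stack: []
LOAD_FAST_LOAD_FAST c,n → push 37,50. Stack: [37, 50]
BINARY_OP // → 37 // 50 = 0. Stack: [0]
LOAD_FAST_LOAD_FAST c,c → push 37,37. Stack: [0, 37, 37]
BINARY_OP // → 37 // 37 = 1. Stack: [0, 1]
BINARY_OP - → 0 - 1 = -1. Stack: [-1]
STORE_FAST q → q=-1. Stack: []
LOAD_FAST q → push -1. Stack: [-1]
RETURN_VALUE → return -1.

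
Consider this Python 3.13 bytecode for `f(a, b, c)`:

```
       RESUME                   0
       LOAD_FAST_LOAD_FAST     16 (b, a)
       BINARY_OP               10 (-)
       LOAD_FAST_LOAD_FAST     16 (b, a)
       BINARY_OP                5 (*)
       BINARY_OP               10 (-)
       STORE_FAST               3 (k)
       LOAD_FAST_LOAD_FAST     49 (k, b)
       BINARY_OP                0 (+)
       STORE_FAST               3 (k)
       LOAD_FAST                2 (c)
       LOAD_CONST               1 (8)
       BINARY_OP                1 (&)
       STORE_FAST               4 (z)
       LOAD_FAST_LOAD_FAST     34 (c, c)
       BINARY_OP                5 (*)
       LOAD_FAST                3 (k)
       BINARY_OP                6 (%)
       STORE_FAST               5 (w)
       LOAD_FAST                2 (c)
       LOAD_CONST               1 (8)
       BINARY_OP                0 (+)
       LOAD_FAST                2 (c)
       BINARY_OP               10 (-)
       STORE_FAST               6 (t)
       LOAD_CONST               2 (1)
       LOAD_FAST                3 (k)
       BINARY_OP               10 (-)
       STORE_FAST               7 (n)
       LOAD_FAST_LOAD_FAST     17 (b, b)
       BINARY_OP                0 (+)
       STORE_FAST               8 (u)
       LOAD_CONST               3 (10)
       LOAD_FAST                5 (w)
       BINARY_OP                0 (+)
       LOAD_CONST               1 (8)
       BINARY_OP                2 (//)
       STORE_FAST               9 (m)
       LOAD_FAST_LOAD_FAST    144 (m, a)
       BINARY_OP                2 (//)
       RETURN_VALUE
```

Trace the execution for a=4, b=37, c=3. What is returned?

LOAD_FAST_LOAD_FAST b,a → push 37,4. Stack: [37, 4]
BINARY_OP - → 37 - 4 = 33. Stack: [33]
LOAD_FAST_LOAD_FAST b,a → push 37,4. Stack: [33, 37, 4]
BINARY_OP * → 37 * 4 = 148. Stack: [33, 148]
BINARY_OP - → 33 - 148 = -115. Stack: [-115]
STORE_FAST k → k=-115. Stack: []
LOAD_FAST_LOAD_FAST k,b → push -115,37. Stack: [-115, 37]
BINARY_OP + → -115 + 37 = -78. Stack: [-78]
STORE_FAST k → k=-78. Stack: []
LOAD_FAST c → push 3. Stack: [3]
LOAD_CONST → push 8. Stack: [3, 8]
BINARY_OP & → 3 & 8 = 0. Stack: [0]
STORE_FAST z → z=0. Stack: []
LOAD_FAST_LOAD_FAST c,c → push 3,3. Stack: [3, 3]
BINARY_OP * → 3 * 3 = 9. Stack: [9]
LOAD_FAST k → push -78. Stack: [9, -78]
BINARY_OP % → 9 % -78 = -69. Stack: [-69]
STORE_FAST w → w=-69. Stack: []
LOAD_FAST c → push 3. Stack: [3]
LOAD_CONST → push 8. Stack: [3, 8]
BINARY_OP + → 3 + 8 = 11. Stack: [11]
LOAD_FAST c → push 3. Stack: [11, 3]
BINARY_OP - → 11 - 3 = 8. Stack: [8]
STORE_FAST t → t=8. Stack: []
LOAD_CONST → push 1. Stack: [1]
LOAD_FAST k → push -78. Stack: [1, -78]
BINARY_OP - → 1 - -78 = 79. Stack: [79]
STORE_FAST n → n=79. Stack: []
LOAD_FAST_LOAD_FAST b,b → push 37,37. Stack: [37, 37]
BINARY_OP + → 37 + 37 = 74. Stack: [74]
STORE_FAST u → u=74. Stack: []
LOAD_CONST → push 10. Stack: [10]
LOAD_FAST w → push -69. Stack: [10, -69]
BINARY_OP + → 10 + -69 = -59. Stack: [-59]
LOAD_CONST → push 8. Stack: [-59, 8]
BINARY_OP // → -59 // 8 = -8. Stack: [-8]
STORE_FAST m → m=-8. Stack: []
LOAD_FAST_LOAD_FAST m,a → push -8,4. Stack: [-8, 4]
BINARY_OP // → -8 // 4 = -2. Stack: [-2]
RETURN_VALUE → return -2.

-2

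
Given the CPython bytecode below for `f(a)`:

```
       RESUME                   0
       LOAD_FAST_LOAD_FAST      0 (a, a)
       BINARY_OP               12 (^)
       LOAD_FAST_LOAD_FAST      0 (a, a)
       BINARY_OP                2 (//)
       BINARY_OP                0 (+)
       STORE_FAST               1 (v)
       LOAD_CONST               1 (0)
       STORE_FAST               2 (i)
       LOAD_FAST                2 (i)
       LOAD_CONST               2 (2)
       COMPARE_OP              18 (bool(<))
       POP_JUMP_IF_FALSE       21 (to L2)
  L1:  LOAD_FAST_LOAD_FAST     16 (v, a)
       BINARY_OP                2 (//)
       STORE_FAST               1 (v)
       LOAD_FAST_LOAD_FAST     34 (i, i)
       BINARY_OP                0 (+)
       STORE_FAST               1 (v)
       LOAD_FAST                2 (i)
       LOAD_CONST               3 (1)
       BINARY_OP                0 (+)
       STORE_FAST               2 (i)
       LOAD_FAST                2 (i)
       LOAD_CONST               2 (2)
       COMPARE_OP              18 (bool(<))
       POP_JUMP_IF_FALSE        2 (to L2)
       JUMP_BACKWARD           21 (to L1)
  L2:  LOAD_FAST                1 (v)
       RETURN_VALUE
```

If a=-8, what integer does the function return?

2

LOAD_FAST_LOAD_FAST a,a → push -8,-8. Stack: [-8, -8]
BINARY_OP ^ → -8 ^ -8 = 0. Stack: [0]
LOAD_FAST_LOAD_FAST a,a → push -8,-8. Stack: [0, -8, -8]
BINARY_OP // → -8 // -8 = 1. Stack: [0, 1]
BINARY_OP + → 0 + 1 = 1. Stack: [1]
STORE_FAST v → v=1. Stack: []
LOAD_CONST → push 0. Stack: [0]
STORE_FAST i → i=0. Stack: []
LOAD_FAST i → push 0. Stack: [0]
LOAD_CONST → push 2. Stack: [0, 2]
COMPARE_OP bool(<) → 0 vs 2 = True. Stack: [True]
POP_JUMP_IF_FALSE → pop True; no jump. Stack: []
LOAD_FAST_LOAD_FAST v,a → push 1,-8. Stack: [1, -8]
BINARY_OP // → 1 // -8 = -1. Stack: [-1]
STORE_FAST v → v=-1. Stack: []
LOAD_FAST_LOAD_FAST i,i → push 0,0. Stack: [0, 0]
BINARY_OP + → 0 + 0 = 0. Stack: [0]
STORE_FAST v → v=0. Stack: []
LOAD_FAST i → push 0. Stack: [0]
LOAD_CONST → push 1. Stack: [0, 1]
BINARY_OP + → 0 + 1 = 1. Stack: [1]
STORE_FAST i → i=1. Stack: []
LOAD_FAST i → push 1. Stack: [1]
LOAD_CONST → push 2. Stack: [1, 2]
COMPARE_OP bool(<) → 1 vs 2 = True. Stack: [True]
POP_JUMP_IF_FALSE → pop True; no jump. Stack: []
LOAD_FAST_LOAD_FAST v,a → push 0,-8. Stack: [0, -8]
BINARY_OP // → 0 // -8 = 0. Stack: [0]
STORE_FAST v → v=0. Stack: []
LOAD_FAST_LOAD_FAST i,i → push 1,1. Stack: [1, 1]
BINARY_OP + → 1 + 1 = 2. Stack: [2]
STORE_FAST v → v=2. Stack: []
LOAD_FAST i → push 1. Stack: [1]
LOAD_CONST → push 1. Stack: [1, 1]
BINARY_OP + → 1 + 1 = 2. Stack: [2]
STORE_FAST i → i=2. Stack: []
LOAD_FAST i → push 2. Stack: [2]
LOAD_CONST → push 2. Stack: [2, 2]
COMPARE_OP bool(<) → 2 vs 2 = False. Stack: [False]
POP_JUMP_IF_FALSE → pop False; jump. Stack: []
LOAD_FAST v → push 2. Stack: [2]
RETURN_VALUE → return 2.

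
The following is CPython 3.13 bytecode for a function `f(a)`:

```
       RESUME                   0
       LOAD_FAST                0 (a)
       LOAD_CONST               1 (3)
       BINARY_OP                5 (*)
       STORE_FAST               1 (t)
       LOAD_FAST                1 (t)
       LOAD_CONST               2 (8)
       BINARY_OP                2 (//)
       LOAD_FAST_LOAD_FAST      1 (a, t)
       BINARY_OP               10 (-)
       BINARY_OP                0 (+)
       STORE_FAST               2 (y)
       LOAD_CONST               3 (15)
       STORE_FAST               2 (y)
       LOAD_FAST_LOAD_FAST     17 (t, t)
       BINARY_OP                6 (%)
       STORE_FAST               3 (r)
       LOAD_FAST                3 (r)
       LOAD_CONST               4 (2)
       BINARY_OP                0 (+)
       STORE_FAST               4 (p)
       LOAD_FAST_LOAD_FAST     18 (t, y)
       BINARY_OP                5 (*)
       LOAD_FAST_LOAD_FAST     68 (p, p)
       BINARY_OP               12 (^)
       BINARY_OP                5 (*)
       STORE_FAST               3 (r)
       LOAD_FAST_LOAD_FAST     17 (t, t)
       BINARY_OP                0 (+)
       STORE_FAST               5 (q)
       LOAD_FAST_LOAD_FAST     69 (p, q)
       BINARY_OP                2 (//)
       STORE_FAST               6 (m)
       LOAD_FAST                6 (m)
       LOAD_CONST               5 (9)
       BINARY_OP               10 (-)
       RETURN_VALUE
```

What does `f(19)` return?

-9

LOAD_FAST a → push 19. Stack: [19]
LOAD_CONST → push 3. Stack: [19, 3]
BINARY_OP * → 19 * 3 = 57. Stack: [57]
STORE_FAST t → t=57. Stack: []
LOAD_FAST t → push 57. Stack: [57]
LOAD_CONST → push 8. Stack: [57, 8]
BINARY_OP // → 57 // 8 = 7. Stack: [7]
LOAD_FAST_LOAD_FAST a,t → push 19,57. Stack: [7, 19, 57]
BINARY_OP - → 19 - 57 = -38. Stack: [7, -38]
BINARY_OP + → 7 + -38 = -31. Stack: [-31]
STORE_FAST y → y=-31. Stack: []
LOAD_CONST → push 15. Stack: [15]
STORE_FAST y → y=15. Stack: []
LOAD_FAST_LOAD_FAST t,t → push 57,57. Stack: [57, 57]
BINARY_OP % → 57 % 57 = 0. Stack: [0]
STORE_FAST r → r=0. Stack: []
LOAD_FAST r → push 0. Stack: [0]
LOAD_CONST → push 2. Stack: [0, 2]
BINARY_OP + → 0 + 2 = 2. Stack: [2]
STORE_FAST p → p=2. Stack: []
LOAD_FAST_LOAD_FAST t,y → push 57,15. Stack: [57, 15]
BINARY_OP * → 57 * 15 = 855. Stack: [855]
LOAD_FAST_LOAD_FAST p,p → push 2,2. Stack: [855, 2, 2]
BINARY_OP ^ → 2 ^ 2 = 0. Stack: [855, 0]
BINARY_OP * → 855 * 0 = 0. Stack: [0]
STORE_FAST r → r=0. Stack: []
LOAD_FAST_LOAD_FAST t,t → push 57,57. Stack: [57, 57]
BINARY_OP + → 57 + 57 = 114. Stack: [114]
STORE_FAST q → q=114. Stack: []
LOAD_FAST_LOAD_FAST p,q → push 2,114. Stack: [2, 114]
BINARY_OP // → 2 // 114 = 0. Stack: [0]
STORE_FAST m → m=0. Stack: []
LOAD_FAST m → push 0. Stack: [0]
LOAD_CONST → push 9. Stack: [0, 9]
BINARY_OP - → 0 - 9 = -9. Stack: [-9]
RETURN_VALUE → return -9.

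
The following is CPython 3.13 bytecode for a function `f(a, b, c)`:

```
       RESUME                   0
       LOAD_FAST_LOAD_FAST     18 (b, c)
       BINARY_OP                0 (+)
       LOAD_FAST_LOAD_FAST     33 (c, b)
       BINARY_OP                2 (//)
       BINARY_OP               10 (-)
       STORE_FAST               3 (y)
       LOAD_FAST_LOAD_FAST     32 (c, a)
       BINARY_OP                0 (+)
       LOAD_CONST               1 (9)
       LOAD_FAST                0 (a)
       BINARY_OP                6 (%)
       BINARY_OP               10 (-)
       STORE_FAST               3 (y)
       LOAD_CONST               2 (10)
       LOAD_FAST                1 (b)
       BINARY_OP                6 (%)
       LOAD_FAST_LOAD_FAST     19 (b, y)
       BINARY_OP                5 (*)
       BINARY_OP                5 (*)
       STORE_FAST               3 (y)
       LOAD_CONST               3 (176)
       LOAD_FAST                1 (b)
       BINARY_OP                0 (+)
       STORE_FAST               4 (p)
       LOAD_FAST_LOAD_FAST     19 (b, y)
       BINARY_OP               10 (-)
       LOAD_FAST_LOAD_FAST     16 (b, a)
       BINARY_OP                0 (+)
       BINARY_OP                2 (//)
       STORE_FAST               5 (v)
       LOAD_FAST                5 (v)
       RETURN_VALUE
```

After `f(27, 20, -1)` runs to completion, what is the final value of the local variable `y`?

3400

LOAD_FAST_LOAD_FAST b,c → push 20,-1. Stack: [20, -1]
BINARY_OP + → 20 + -1 = 19. Stack: [19]
LOAD_FAST_LOAD_FAST c,b → push -1,20. Stack: [19, -1, 20]
BINARY_OP // → -1 // 20 = -1. Stack: [19, -1]
BINARY_OP - → 19 - -1 = 20. Stack: [20]
STORE_FAST y → y=20. Stack: []
LOAD_FAST_LOAD_FAST c,a → push -1,27. Stack: [-1, 27]
BINARY_OP + → -1 + 27 = 26. Stack: [26]
LOAD_CONST → push 9. Stack: [26, 9]
LOAD_FAST a → push 27. Stack: [26, 9, 27]
BINARY_OP % → 9 % 27 = 9. Stack: [26, 9]
BINARY_OP - → 26 - 9 = 17. Stack: [17]
STORE_FAST y → y=17. Stack: []
LOAD_CONST → push 10. Stack: [10]
LOAD_FAST b → push 20. Stack: [10, 20]
BINARY_OP % → 10 % 20 = 10. Stack: [10]
LOAD_FAST_LOAD_FAST b,y → push 20,17. Stack: [10, 20, 17]
BINARY_OP * → 20 * 17 = 340. Stack: [10, 340]
BINARY_OP * → 10 * 340 = 3400. Stack: [3400]
STORE_FAST y → y=3400. Stack: []
LOAD_CONST → push 176. Stack: [176]
LOAD_FAST b → push 20. Stack: [176, 20]
BINARY_OP + → 176 + 20 = 196. Stack: [196]
STORE_FAST p → p=196. Stack: []
LOAD_FAST_LOAD_FAST b,y → push 20,3400. Stack: [20, 3400]
BINARY_OP - → 20 - 3400 = -3380. Stack: [-3380]
LOAD_FAST_LOAD_FAST b,a → push 20,27. Stack: [-3380, 20, 27]
BINARY_OP + → 20 + 27 = 47. Stack: [-3380, 47]
BINARY_OP // → -3380 // 47 = -72. Stack: [-72]
STORE_FAST v → v=-72. Stack: []
LOAD_FAST v → push -72. Stack: [-72]
RETURN_VALUE → return -72.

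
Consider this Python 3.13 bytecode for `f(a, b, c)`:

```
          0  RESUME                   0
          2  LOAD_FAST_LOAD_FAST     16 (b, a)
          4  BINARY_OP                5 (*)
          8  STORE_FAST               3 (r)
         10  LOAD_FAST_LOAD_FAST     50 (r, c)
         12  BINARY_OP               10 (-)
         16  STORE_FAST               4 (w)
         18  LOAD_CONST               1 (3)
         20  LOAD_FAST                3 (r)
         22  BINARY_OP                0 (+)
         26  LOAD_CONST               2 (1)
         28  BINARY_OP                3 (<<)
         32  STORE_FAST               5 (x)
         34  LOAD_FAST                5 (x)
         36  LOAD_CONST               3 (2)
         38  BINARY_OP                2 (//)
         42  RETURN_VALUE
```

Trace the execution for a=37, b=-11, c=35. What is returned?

LOAD_FAST_LOAD_FAST b,a → push -11,37. Stack: [-11, 37]
BINARY_OP * → -11 * 37 = -407. Stack: [-407]
STORE_FAST r → r=-407. Stack: []
LOAD_FAST_LOAD_FAST r,c → push -407,35. Stack: [-407, 35]
BINARY_OP - → -407 - 35 = -442. Stack: [-442]
STORE_FAST w → w=-442. Stack: []
LOAD_CONST → push 3. Stack: [3]
LOAD_FAST r → push -407. Stack: [3, -407]
BINARY_OP + → 3 + -407 = -404. Stack: [-404]
LOAD_CONST → push 1. Stack: [-404, 1]
BINARY_OP << → -404 << 1 = -808. Stack: [-808]
STORE_FAST x → x=-808. Stack: []
LOAD_FAST x → push -808. Stack: [-808]
LOAD_CONST → push 2. Stack: [-808, 2]
BINARY_OP // → -808 // 2 = -404. Stack: [-404]
RETURN_VALUE → return -404.

-404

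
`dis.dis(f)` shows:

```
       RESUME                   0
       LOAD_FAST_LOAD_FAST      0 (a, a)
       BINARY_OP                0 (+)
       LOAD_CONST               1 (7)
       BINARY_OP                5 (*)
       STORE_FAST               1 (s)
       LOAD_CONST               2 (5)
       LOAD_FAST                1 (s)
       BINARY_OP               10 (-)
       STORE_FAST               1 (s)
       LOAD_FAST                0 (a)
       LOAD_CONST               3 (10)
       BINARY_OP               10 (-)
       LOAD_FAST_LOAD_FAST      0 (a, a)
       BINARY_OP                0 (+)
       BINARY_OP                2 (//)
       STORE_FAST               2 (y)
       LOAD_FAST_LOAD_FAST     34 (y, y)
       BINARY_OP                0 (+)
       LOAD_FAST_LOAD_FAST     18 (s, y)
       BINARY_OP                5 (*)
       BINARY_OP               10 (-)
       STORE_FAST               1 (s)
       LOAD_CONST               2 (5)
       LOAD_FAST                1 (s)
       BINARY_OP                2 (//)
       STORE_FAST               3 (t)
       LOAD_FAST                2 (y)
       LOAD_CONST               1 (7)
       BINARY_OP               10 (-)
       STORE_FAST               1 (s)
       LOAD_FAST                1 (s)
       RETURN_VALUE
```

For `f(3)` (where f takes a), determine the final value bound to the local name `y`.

LOAD_FAST_LOAD_FAST a,a → push 3,3. Stack: [3, 3]
BINARY_OP + → 3 + 3 = 6. Stack: [6]
LOAD_CONST → push 7. Stack: [6, 7]
BINARY_OP * → 6 * 7 = 42. Stack: [42]
STORE_FAST s → s=42. Stack: []
LOAD_CONST → push 5. Stack: [5]
LOAD_FAST s → push 42. Stack: [5, 42]
BINARY_OP - → 5 - 42 = -37. Stack: [-37]
STORE_FAST s → s=-37. Stack: []
LOAD_FAST a → push 3. Stack: [3]
LOAD_CONST → push 10. Stack: [3, 10]
BINARY_OP - → 3 - 10 = -7. Stack: [-7]
LOAD_FAST_LOAD_FAST a,a → push 3,3. Stack: [-7, 3, 3]
BINARY_OP + → 3 + 3 = 6. Stack: [-7, 6]
BINARY_OP // → -7 // 6 = -2. Stack: [-2]
STORE_FAST y → y=-2. Stack: []
LOAD_FAST_LOAD_FAST y,y → push -2,-2. Stack: [-2, -2]
BINARY_OP + → -2 + -2 = -4. Stack: [-4]
LOAD_FAST_LOAD_FAST s,y → push -37,-2. Stack: [-4, -37, -2]
BINARY_OP * → -37 * -2 = 74. Stack: [-4, 74]
BINARY_OP - → -4 - 74 = -78. Stack: [-78]
STORE_FAST s → s=-78. Stack: []
LOAD_CONST → push 5. Stack: [5]
LOAD_FAST s → push -78. Stack: [5, -78]
BINARY_OP // → 5 // -78 = -1. Stack: [-1]
STORE_FAST t → t=-1. Stack: []
LOAD_FAST y → push -2. Stack: [-2]
LOAD_CONST → push 7. Stack: [-2, 7]
BINARY_OP - → -2 - 7 = -9. Stack: [-9]
STORE_FAST s → s=-9. Stack: []
LOAD_FAST s → push -9. Stack: [-9]
RETURN_VALUE → return -9.

-2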